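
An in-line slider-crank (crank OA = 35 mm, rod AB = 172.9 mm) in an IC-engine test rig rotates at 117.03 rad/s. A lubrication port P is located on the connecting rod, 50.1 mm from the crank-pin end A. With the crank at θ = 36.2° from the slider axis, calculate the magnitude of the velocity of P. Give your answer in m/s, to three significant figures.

3.45

ω = 117 rad/s.  Crank-pin speed |V_A| = rω = 4.0961 m/s, perpendicular to OA.
Rod angle: sinφ = −(r/L) sinθ ⇒ φ = -6.866°; ω_rod = −rω cosθ/√(L²−r²sin²θ) = -19.255 rad/s.
V_P = V_A + ω_rod × AP, with AP = 0.0501 m along the rod.
Components: V_Px = −rω sinθ − a·ω_rod·sinφ = -2.5345 m/s;  V_Py = rω cosθ + a·ω_rod·cosφ = +2.3476 m/s.
|V_P| = √(V_Px² + V_Py²) = 3.4547 m/s.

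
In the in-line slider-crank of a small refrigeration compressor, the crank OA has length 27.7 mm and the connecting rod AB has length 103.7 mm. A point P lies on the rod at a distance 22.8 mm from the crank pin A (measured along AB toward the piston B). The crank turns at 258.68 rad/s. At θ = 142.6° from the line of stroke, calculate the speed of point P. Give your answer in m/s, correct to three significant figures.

ω = 258.7 rad/s.  Crank-pin speed |V_A| = rω = 7.1654 m/s, perpendicular to OA.
Rod angle: sinφ = −(r/L) sinθ ⇒ φ = -9.337°; ω_rod = −rω cosθ/√(L²−r²sin²θ) = +55.629 rad/s.
V_P = V_A + ω_rod × AP, with AP = 0.0228 m along the rod.
Components: V_Px = −rω sinθ − a·ω_rod·sinφ = -4.1463 m/s;  V_Py = rω cosθ + a·ω_rod·cosφ = -4.4408 m/s.
|V_P| = √(V_Px² + V_Py²) = 6.0756 m/s.

6.08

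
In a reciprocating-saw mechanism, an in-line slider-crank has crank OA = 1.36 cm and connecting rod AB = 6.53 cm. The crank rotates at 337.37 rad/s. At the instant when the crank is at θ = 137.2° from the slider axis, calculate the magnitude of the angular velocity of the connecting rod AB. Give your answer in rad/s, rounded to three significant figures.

ω = 337.4 rad/s
The rod makes angle φ with the slider axis where L sinφ = r sinθ; differentiating, L cosφ·φ̇ = r ω cosθ.
L cosφ = √(L² − r² sin²θ) = 0.064643 m.
|ω_rod| = r ω |cosθ| / √(L² − r² sin²θ) = 0.0136·337.4·0.73373/0.064643 = 52.079 rad/s.

52.1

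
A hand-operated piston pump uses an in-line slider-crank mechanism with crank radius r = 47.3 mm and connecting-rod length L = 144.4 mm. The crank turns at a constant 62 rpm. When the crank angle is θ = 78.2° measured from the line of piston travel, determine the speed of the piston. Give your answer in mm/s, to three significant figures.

322

ω = 2π·62/60 = 6.493 rad/s
For an in-line slider-crank, x = r cosθ + √(L² − r² sin²θ), so v = −rω sinθ·[1 + r cosθ/√(L² − r² sin²θ)].
With r = 0.0473 m, L = 0.1444 m, θ = 78.2°: √(L² − r² sin²θ) = 0.13678 m.
v = −0.0473·6.493·0.97887·[1 + 0.0473·0.20450/0.13678] = -0.32187 m/s.
|v| = 0.32187 m/s = 321.87 mm/s.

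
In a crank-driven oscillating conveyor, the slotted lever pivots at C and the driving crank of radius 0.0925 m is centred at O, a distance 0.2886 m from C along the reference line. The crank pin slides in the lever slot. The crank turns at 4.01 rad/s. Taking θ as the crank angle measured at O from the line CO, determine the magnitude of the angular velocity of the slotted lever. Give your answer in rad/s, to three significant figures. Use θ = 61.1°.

0.731

ω = 4.01 rad/s
Crank pin A relative to C: A = (d + r cosθ, r sinθ); lever angle φ = atan2(r sinθ, d + r cosθ).
Differentiating tanφ: φ̇ = rω(d cosθ + r)/(d² + r² + 2dr cosθ).
d² + r² + 2dr cosθ = |CA|² = 0.117649 m²;  d cosθ + r = +0.23198 m.
|ω_lever| = |0.0925·4.01·+0.23198| / 0.117649 = 0.73137 rad/s.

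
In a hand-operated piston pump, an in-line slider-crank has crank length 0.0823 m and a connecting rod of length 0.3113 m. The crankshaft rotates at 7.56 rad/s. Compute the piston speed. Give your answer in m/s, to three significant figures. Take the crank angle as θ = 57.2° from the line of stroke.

0.600

ω = 7.56 rad/s
For an in-line slider-crank, x = r cosθ + √(L² − r² sin²θ), so v = −rω sinθ·[1 + r cosθ/√(L² − r² sin²θ)].
With r = 0.0823 m, L = 0.3113 m, θ = 57.2°: √(L² − r² sin²θ) = 0.30352 m.
v = −0.0823·7.56·0.84057·[1 + 0.0823·0.54171/0.30352] = -0.59981 m/s.
|v| = 0.59981 m/s.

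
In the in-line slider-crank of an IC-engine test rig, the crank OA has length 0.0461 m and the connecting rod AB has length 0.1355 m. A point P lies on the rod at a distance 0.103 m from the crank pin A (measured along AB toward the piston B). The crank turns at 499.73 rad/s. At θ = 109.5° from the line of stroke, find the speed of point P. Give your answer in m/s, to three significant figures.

19.8

ω = 499.7 rad/s.  Crank-pin speed |V_A| = rω = 23.038 m/s, perpendicular to OA.
Rod angle: sinφ = −(r/L) sinθ ⇒ φ = -18.706°; ω_rod = −rω cosθ/√(L²−r²sin²θ) = +59.918 rad/s.
V_P = V_A + ω_rod × AP, with AP = 0.103 m along the rod.
Components: V_Px = −rω sinθ − a·ω_rod·sinφ = -19.737 m/s;  V_Py = rω cosθ + a·ω_rod·cosφ = -1.8445 m/s.
|V_P| = √(V_Px² + V_Py²) = 19.823 m/s.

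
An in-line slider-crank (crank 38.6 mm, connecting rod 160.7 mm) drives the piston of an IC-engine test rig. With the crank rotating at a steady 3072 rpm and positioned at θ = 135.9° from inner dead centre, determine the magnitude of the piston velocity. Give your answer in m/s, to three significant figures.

ω = 2π·3072/60 = 321.7 rad/s
For an in-line slider-crank, x = r cosθ + √(L² − r² sin²θ), so v = −rω sinθ·[1 + r cosθ/√(L² − r² sin²θ)].
With r = 0.0386 m, L = 0.1607 m, θ = 135.9°: √(L² − r² sin²θ) = 0.15844 m.
v = −0.0386·321.7·0.69591·[1 + 0.0386·-0.71813/0.15844] = -7.1297 m/s.
|v| = 7.1297 m/s.

7.13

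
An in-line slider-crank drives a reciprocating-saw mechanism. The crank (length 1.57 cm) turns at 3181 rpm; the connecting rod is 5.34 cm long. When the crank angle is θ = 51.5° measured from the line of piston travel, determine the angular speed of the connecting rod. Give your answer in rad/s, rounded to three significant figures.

62.6

ω = 333.1 rad/s (converted from 3181 rpm).
The rod makes angle φ with the slider axis where L sinφ = r sinθ; differentiating, L cosφ·φ̇ = r ω cosθ.
L cosφ = √(L² − r² sin²θ) = 0.051967 m.
|ω_rod| = r ω |cosθ| / √(L² − r² sin²θ) = 0.0157·333.1·0.62251/0.051967 = 62.649 rad/s.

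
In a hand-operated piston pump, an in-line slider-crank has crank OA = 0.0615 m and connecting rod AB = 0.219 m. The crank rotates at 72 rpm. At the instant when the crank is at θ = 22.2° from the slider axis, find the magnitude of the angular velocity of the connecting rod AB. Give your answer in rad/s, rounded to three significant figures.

1.97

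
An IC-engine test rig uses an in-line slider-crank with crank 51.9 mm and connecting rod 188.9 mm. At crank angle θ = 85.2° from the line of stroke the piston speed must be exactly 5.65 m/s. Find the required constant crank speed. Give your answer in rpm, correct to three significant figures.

1020

For an in-line slider-crank, |v_piston| = rω|sinθ|·[1 + r cosθ/√(L² − r² sin²θ)].
With r = 0.0519 m, L = 0.1889 m, θ = 85.2°: the bracketed kinematic factor |dx/dθ| = 0.052954 m.
ω = v/|dx/dθ| = 5.65/0.052954 = 106.7 rad/s.
N = 60ω/(2π) = 1018.9 rpm.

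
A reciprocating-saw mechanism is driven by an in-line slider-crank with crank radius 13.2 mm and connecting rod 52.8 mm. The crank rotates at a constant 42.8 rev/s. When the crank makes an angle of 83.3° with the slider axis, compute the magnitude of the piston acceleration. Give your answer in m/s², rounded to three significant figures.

128

ω = 2π·42.8 = 268.9 rad/s
x(θ) = r cosθ + √(L² − r² sin²θ); with ω constant, a = ω²·d²x/dθ².
d²x/dθ² = −r cosθ − r²(cos2θ)/√u − r⁴ sin²2θ/(4u^{3/2}),  u = L² − r² sin²θ = 0.00261597 m².
Substituting r = 0.0132 m, L = 0.0528 m, θ = 83.3°: d²x/dθ² = +0.0017708 m.
a = ω²·d²x/dθ² = (268.9)²·(+0.0017708) = +128.06 m/s²;  |a| = 128.06 m/s².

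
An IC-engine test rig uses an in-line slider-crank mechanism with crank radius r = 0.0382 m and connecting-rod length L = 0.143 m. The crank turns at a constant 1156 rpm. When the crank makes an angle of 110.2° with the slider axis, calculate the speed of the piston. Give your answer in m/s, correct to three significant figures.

ω = 2π·1156/60 = 121.1 rad/s
For an in-line slider-crank, x = r cosθ + √(L² − r² sin²θ), so v = −rω sinθ·[1 + r cosθ/√(L² − r² sin²θ)].
With r = 0.0382 m, L = 0.143 m, θ = 110.2°: √(L² − r² sin²θ) = 0.13843 m.
v = −0.0382·121.1·0.93849·[1 + 0.0382·-0.34530/0.13843] = -3.9264 m/s.
|v| = 3.9264 m/s.

3.93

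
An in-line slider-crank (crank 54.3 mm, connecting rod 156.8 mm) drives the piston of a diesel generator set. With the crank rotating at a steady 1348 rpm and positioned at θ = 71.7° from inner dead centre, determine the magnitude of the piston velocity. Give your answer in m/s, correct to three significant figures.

ω = 2π·1348/60 = 141.2 rad/s
For an in-line slider-crank, x = r cosθ + √(L² − r² sin²θ), so v = −rω sinθ·[1 + r cosθ/√(L² − r² sin²θ)].
With r = 0.0543 m, L = 0.1568 m, θ = 71.7°: √(L² − r² sin²θ) = 0.14808 m.
v = −0.0543·141.2·0.94943·[1 + 0.0543·0.31399/0.14808] = -8.1154 m/s.
|v| = 8.1154 m/s.

8.12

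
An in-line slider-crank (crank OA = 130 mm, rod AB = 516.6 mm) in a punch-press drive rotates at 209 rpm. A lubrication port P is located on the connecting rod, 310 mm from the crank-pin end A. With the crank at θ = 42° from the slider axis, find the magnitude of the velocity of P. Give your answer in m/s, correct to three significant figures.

ω = 21.89 rad/s.  Crank-pin speed |V_A| = rω = 2.8452 m/s, perpendicular to OA.
Rod angle: sinφ = −(r/L) sinθ ⇒ φ = -9.694°; ω_rod = −rω cosθ/√(L²−r²sin²θ) = -4.1522 rad/s.
V_P = V_A + ω_rod × AP, with AP = 0.31 m along the rod.
Components: V_Px = −rω sinθ − a·ω_rod·sinφ = -2.1206 m/s;  V_Py = rω cosθ + a·ω_rod·cosφ = +0.84561 m/s.
|V_P| = √(V_Px² + V_Py²) = 2.283 m/s.

2.28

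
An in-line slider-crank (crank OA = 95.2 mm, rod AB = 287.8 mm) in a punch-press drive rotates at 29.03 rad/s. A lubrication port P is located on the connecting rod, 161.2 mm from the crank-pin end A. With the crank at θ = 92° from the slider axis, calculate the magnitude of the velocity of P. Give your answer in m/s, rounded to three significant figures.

ω = 29.03 rad/s.  Crank-pin speed |V_A| = rω = 2.7637 m/s, perpendicular to OA.
Rod angle: sinφ = −(r/L) sinθ ⇒ φ = -19.304°; ω_rod = −rω cosθ/√(L²−r²sin²θ) = +0.35509 rad/s.
V_P = V_A + ω_rod × AP, with AP = 0.1612 m along the rod.
Components: V_Px = −rω sinθ − a·ω_rod·sinφ = -2.743 m/s;  V_Py = rω cosθ + a·ω_rod·cosφ = -0.042427 m/s.
|V_P| = √(V_Px² + V_Py²) = 2.7434 m/s.

2.74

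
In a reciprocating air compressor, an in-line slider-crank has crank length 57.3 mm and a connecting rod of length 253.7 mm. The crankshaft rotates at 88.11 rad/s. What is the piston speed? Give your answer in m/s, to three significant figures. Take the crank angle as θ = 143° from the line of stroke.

2.49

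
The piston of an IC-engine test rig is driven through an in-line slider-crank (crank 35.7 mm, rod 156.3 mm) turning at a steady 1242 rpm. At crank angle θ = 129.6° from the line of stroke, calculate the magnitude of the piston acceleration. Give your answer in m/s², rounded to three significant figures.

409

ω = 2π·1242/60 = 130.1 rad/s
x(θ) = r cosθ + √(L² − r² sin²θ); with ω constant, a = ω²·d²x/dθ².
d²x/dθ² = −r cosθ − r²(cos2θ)/√u − r⁴ sin²2θ/(4u^{3/2}),  u = L² − r² sin²θ = 0.023673 m².
Substituting r = 0.0357 m, L = 0.1563 m, θ = 129.6°: d²x/dθ² = +0.024201 m.
a = ω²·d²x/dθ² = (130.1)²·(+0.024201) = +409.38 m/s²;  |a| = 409.38 m/s².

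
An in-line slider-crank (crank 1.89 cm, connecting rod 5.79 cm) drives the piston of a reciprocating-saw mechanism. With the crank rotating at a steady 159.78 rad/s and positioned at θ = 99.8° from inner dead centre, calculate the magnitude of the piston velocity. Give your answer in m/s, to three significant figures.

2.80

ω = 159.8 rad/s
For an in-line slider-crank, x = r cosθ + √(L² − r² sin²θ), so v = −rω sinθ·[1 + r cosθ/√(L² − r² sin²θ)].
With r = 0.0189 m, L = 0.0579 m, θ = 99.8°: √(L² − r² sin²θ) = 0.054823 m.
v = −0.0189·159.8·0.98541·[1 + 0.0189·-0.17021/0.054823] = -2.8012 m/s.
|v| = 2.8012 m/s.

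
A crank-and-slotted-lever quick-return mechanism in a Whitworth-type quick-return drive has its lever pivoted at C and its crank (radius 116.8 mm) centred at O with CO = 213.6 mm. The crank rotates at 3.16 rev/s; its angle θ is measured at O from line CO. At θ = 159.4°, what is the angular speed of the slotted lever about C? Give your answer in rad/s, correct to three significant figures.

ω = 19.85 rad/s (from 3.16 rev/s).
Crank pin A relative to C: A = (d + r cosθ, r sinθ); lever angle φ = atan2(r sinθ, d + r cosθ).
Differentiating tanφ: φ̇ = rω(d cosθ + r)/(d² + r² + 2dr cosθ).
d² + r² + 2dr cosθ = |CA|² = 0.0125607 m²;  d cosθ + r = -0.083142 m.
|ω_lever| = |0.1168·19.85·-0.083142| / 0.0125607 = 15.35 rad/s.

15.4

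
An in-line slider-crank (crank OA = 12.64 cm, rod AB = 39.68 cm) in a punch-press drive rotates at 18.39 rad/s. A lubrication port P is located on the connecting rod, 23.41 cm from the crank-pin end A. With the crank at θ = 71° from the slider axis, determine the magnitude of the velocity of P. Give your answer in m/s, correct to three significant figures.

ω = 18.39 rad/s.  Crank-pin speed |V_A| = rω = 2.3245 m/s, perpendicular to OA.
Rod angle: sinφ = −(r/L) sinθ ⇒ φ = -17.529°; ω_rod = −rω cosθ/√(L²−r²sin²θ) = -2.0001 rad/s.
V_P = V_A + ω_rod × AP, with AP = 0.2341 m along the rod.
Components: V_Px = −rω sinθ − a·ω_rod·sinφ = -2.3389 m/s;  V_Py = rω cosθ + a·ω_rod·cosφ = +0.3103 m/s.
|V_P| = √(V_Px² + V_Py²) = 2.3594 m/s.

2.36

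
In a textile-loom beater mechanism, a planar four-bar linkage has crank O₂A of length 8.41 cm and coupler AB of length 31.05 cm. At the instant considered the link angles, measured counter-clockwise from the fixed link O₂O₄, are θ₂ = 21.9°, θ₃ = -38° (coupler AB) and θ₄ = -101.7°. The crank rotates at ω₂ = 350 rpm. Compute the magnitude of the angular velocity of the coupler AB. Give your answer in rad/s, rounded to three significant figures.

9.22

ω₂ = 36.65 rad/s (from 350 rpm).
Differentiating the loop-closure r₂e^{iθ₂}+r₃e^{iθ₃}=r₁+r₄e^{iθ₄} gives r₂ω₂e^{iθ₂}+r₃ω₃e^{iθ₃}=r₄ω₄e^{iθ₄}.
Eliminating the other unknown: ω₃ = r₂ω₂ sin(θ₄−θ₂) / [r₃ sin(θ₃−θ₄)].
Numerator sine = -0.83292; denominator sine = +0.89649.
Result = 0.0841·36.65·(-0.83292) / (0.3105·(+0.89649)) = -9.2234 rad/s; magnitude 9.2234 rad/s.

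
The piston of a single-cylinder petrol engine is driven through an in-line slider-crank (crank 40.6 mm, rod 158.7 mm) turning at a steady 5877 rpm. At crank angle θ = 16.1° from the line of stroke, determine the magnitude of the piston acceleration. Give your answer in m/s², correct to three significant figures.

ω = 2π·5877/60 = 615.4 rad/s
x(θ) = r cosθ + √(L² − r² sin²θ); with ω constant, a = ω²·d²x/dθ².
d²x/dθ² = −r cosθ − r²(cos2θ)/√u − r⁴ sin²2θ/(4u^{3/2}),  u = L² − r² sin²θ = 0.0250589 m².
Substituting r = 0.0406 m, L = 0.1587 m, θ = 16.1°: d²x/dθ² = -0.047868 m.
a = ω²·d²x/dθ² = (615.4)²·(-0.047868) = -18131 m/s²;  |a| = 18131 m/s².

18100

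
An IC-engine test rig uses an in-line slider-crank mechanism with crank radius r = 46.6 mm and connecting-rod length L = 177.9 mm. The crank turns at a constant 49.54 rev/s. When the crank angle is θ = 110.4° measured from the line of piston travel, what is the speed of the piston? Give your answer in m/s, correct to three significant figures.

12.3

ω = 2π·49.5 = 311.3 rad/s
For an in-line slider-crank, x = r cosθ + √(L² − r² sin²θ), so v = −rω sinθ·[1 + r cosθ/√(L² − r² sin²θ)].
With r = 0.0466 m, L = 0.1779 m, θ = 110.4°: √(L² − r² sin²θ) = 0.17245 m.
v = −0.0466·311.3·0.93728·[1 + 0.0466·-0.34857/0.17245] = -12.315 m/s.
|v| = 12.315 m/s.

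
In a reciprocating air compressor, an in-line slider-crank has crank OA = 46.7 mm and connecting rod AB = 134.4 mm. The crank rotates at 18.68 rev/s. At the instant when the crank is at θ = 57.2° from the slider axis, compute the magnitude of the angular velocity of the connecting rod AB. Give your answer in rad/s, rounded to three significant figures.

ω = 117.4 rad/s (converted from 18.68 rev/s).
The rod makes angle φ with the slider axis where L sinφ = r sinθ; differentiating, L cosφ·φ̇ = r ω cosθ.
L cosφ = √(L² − r² sin²θ) = 0.12854 m.
|ω_rod| = r ω |cosθ| / √(L² − r² sin²θ) = 0.0467·117.4·0.54171/0.12854 = 23.099 rad/s.

23.1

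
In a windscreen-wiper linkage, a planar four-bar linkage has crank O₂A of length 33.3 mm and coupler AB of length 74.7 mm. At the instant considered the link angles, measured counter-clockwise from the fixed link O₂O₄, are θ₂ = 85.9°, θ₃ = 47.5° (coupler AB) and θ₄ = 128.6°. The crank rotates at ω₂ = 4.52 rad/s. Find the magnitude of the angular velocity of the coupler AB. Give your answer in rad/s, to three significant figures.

ω₂ = 4.52 rad/s
Differentiating the loop-closure r₂e^{iθ₂}+r₃e^{iθ₃}=r₁+r₄e^{iθ₄} gives r₂ω₂e^{iθ₂}+r₃ω₃e^{iθ₃}=r₄ω₄e^{iθ₄}.
Eliminating the other unknown: ω₃ = r₂ω₂ sin(θ₄−θ₂) / [r₃ sin(θ₃−θ₄)].
Numerator sine = +0.67816; denominator sine = -0.98796.
Result = 0.0333·4.52·(+0.67816) / (0.0747·(-0.98796)) = -1.3831 rad/s; magnitude 1.3831 rad/s.

1.38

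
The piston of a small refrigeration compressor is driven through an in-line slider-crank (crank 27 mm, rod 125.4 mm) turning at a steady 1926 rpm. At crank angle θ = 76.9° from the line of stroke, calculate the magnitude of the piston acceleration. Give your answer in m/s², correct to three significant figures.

32.5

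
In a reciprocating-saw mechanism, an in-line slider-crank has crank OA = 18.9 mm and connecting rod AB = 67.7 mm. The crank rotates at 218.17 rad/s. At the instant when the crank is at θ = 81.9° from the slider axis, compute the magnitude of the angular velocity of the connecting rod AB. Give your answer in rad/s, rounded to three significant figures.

8.93

ω = 218.2 rad/s
The rod makes angle φ with the slider axis where L sinφ = r sinθ; differentiating, L cosφ·φ̇ = r ω cosθ.
L cosφ = √(L² − r² sin²θ) = 0.065063 m.
|ω_rod| = r ω |cosθ| / √(L² − r² sin²θ) = 0.0189·218.2·0.14090/0.065063 = 8.9297 rad/s.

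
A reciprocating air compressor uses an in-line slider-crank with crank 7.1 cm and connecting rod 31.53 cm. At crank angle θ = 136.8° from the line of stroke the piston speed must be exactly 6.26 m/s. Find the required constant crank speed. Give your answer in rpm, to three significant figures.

For an in-line slider-crank, |v_piston| = rω|sinθ|·[1 + r cosθ/√(L² − r² sin²θ)].
With r = 0.071 m, L = 0.3153 m, θ = 136.8°: the bracketed kinematic factor |dx/dθ| = 0.040528 m.
ω = v/|dx/dθ| = 6.26/0.040528 = 154.46 rad/s.
N = 60ω/(2π) = 1475 rpm.

1470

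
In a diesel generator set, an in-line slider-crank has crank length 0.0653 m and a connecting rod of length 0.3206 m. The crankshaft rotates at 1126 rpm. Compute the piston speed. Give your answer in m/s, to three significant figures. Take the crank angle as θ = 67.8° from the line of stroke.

7.69

ω = 2π·1126/60 = 117.9 rad/s
For an in-line slider-crank, x = r cosθ + √(L² − r² sin²θ), so v = −rω sinθ·[1 + r cosθ/√(L² − r² sin²θ)].
With r = 0.0653 m, L = 0.3206 m, θ = 67.8°: √(L² − r² sin²θ) = 0.31485 m.
v = −0.0653·117.9·0.92587·[1 + 0.0653·0.37784/0.31485] = -7.6877 m/s.
|v| = 7.6877 m/s.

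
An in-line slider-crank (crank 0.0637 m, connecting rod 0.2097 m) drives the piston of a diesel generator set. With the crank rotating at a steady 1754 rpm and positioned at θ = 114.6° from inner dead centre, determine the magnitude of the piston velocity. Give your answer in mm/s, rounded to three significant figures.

ω = 2π·1754/60 = 183.7 rad/s
For an in-line slider-crank, x = r cosθ + √(L² − r² sin²θ), so v = −rω sinθ·[1 + r cosθ/√(L² − r² sin²θ)].
With r = 0.0637 m, L = 0.2097 m, θ = 114.6°: √(L² − r² sin²θ) = 0.20154 m.
v = −0.0637·183.7·0.90924·[1 + 0.0637·-0.41628/0.20154] = -9.2387 m/s.
|v| = 9.2387 m/s = 9238.7 mm/s.

9240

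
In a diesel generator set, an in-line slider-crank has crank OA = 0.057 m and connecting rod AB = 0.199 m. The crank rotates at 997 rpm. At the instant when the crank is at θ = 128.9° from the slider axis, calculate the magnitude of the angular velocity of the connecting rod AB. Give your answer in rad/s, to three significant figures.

ω = 104.4 rad/s (converted from 997 rpm).
The rod makes angle φ with the slider axis where L sinφ = r sinθ; differentiating, L cosφ·φ̇ = r ω cosθ.
L cosφ = √(L² − r² sin²θ) = 0.19399 m.
|ω_rod| = r ω |cosθ| / √(L² − r² sin²θ) = 0.057·104.4·0.62796/0.19399 = 19.264 rad/s.

19.3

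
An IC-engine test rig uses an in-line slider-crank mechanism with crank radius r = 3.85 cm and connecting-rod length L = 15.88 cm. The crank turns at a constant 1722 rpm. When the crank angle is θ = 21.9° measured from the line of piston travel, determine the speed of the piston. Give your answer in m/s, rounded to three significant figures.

ω = 2π·1722/60 = 180.3 rad/s
For an in-line slider-crank, x = r cosθ + √(L² − r² sin²θ), so v = −rω sinθ·[1 + r cosθ/√(L² − r² sin²θ)].
With r = 0.0385 m, L = 0.1588 m, θ = 21.9°: √(L² − r² sin²θ) = 0.15815 m.
v = −0.0385·180.3·0.37299·[1 + 0.0385·0.92784/0.15815] = -3.1744 m/s.
|v| = 3.1744 m/s.

3.17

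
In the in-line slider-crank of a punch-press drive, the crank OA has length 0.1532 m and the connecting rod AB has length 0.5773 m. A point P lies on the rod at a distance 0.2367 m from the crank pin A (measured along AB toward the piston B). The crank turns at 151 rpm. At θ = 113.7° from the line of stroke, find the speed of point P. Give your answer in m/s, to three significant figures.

ω = 15.81 rad/s.  Crank-pin speed |V_A| = rω = 2.4225 m/s, perpendicular to OA.
Rod angle: sinφ = −(r/L) sinθ ⇒ φ = -14.063°; ω_rod = −rω cosθ/√(L²−r²sin²θ) = +1.7388 rad/s.
V_P = V_A + ω_rod × AP, with AP = 0.2367 m along the rod.
Components: V_Px = −rω sinθ − a·ω_rod·sinφ = -2.1182 m/s;  V_Py = rω cosθ + a·ω_rod·cosφ = -0.57448 m/s.
|V_P| = √(V_Px² + V_Py²) = 2.1947 m/s.

2.19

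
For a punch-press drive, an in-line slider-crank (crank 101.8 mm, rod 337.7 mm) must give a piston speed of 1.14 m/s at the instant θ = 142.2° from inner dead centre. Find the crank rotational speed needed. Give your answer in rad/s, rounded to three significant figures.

24.1

For an in-line slider-crank, |v_piston| = rω|sinθ|·[1 + r cosθ/√(L² − r² sin²θ)].
With r = 0.1018 m, L = 0.3377 m, θ = 142.2°: the bracketed kinematic factor |dx/dθ| = 0.047272 m.
ω = v/|dx/dθ| = 1.14/0.047272 = 24.116 rad/s.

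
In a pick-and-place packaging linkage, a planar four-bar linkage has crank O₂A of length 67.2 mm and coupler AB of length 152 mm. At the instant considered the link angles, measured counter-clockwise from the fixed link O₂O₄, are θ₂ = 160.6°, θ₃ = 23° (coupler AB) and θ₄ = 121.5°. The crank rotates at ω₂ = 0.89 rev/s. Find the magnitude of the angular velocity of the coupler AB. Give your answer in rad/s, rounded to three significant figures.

1.58

ω₂ = 5.592 rad/s (from 0.89 rev/s).
Differentiating the loop-closure r₂e^{iθ₂}+r₃e^{iθ₃}=r₁+r₄e^{iθ₄} gives r₂ω₂e^{iθ₂}+r₃ω₃e^{iθ₃}=r₄ω₄e^{iθ₄}.
Eliminating the other unknown: ω₃ = r₂ω₂ sin(θ₄−θ₂) / [r₃ sin(θ₃−θ₄)].
Numerator sine = -0.63068; denominator sine = -0.98902.
Result = 0.0672·5.592·(-0.63068) / (0.152·(-0.98902)) = +1.5765 rad/s; magnitude 1.5765 rad/s.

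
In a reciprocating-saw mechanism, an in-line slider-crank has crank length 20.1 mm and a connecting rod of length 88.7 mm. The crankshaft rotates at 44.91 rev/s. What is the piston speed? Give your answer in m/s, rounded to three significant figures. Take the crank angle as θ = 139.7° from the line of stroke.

3.03

ω = 2π·44.9 = 282.2 rad/s
For an in-line slider-crank, x = r cosθ + √(L² − r² sin²θ), so v = −rω sinθ·[1 + r cosθ/√(L² − r² sin²θ)].
With r = 0.0201 m, L = 0.0887 m, θ = 139.7°: √(L² − r² sin²θ) = 0.087742 m.
v = −0.0201·282.2·0.64679·[1 + 0.0201·-0.76267/0.087742] = -3.0275 m/s.
|v| = 3.0275 m/s.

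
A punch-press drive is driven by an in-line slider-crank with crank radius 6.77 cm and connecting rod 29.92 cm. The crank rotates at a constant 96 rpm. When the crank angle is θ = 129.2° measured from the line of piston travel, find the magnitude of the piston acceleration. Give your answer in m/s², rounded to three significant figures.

ω = 2π·96/60 = 10.05 rad/s
x(θ) = r cosθ + √(L² − r² sin²θ); with ω constant, a = ω²·d²x/dθ².
d²x/dθ² = −r cosθ − r²(cos2θ)/√u − r⁴ sin²2θ/(4u^{3/2}),  u = L² − r² sin²θ = 0.0867682 m².
Substituting r = 0.0677 m, L = 0.2992 m, θ = 129.2°: d²x/dθ² = +0.04572 m.
a = ω²·d²x/dθ² = (10.05)²·(+0.04572) = +4.6207 m/s²;  |a| = 4.6207 m/s².

4.62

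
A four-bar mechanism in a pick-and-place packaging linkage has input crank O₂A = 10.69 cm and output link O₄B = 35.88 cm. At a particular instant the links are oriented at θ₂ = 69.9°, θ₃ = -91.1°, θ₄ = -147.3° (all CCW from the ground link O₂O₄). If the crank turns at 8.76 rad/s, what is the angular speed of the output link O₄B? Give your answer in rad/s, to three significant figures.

ω₂ = 8.76 rad/s
Differentiating the loop-closure r₂e^{iθ₂}+r₃e^{iθ₃}=r₁+r₄e^{iθ₄} gives r₂ω₂e^{iθ₂}+r₃ω₃e^{iθ₃}=r₄ω₄e^{iθ₄}.
Eliminating the other unknown: ω₄ = r₂ω₂ sin(θ₂−θ₃) / [r₄ sin(θ₄−θ₃)].
Numerator sine = +0.32557; denominator sine = -0.83098.
Result = 0.1069·8.76·(+0.32557) / (0.3588·(-0.83098)) = -1.0225 rad/s; magnitude 1.0225 rad/s.

1.02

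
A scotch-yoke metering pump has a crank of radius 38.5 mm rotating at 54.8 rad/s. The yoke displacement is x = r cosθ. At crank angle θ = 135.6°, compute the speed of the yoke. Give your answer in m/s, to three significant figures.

1.48

ω = 54.8 rad/s
x = r cosθ ⇒ ẋ = −rω sinθ.
|v| = rω|sinθ| = 0.0385·54.8·|sin 135.6°| = 1.4761 m/s.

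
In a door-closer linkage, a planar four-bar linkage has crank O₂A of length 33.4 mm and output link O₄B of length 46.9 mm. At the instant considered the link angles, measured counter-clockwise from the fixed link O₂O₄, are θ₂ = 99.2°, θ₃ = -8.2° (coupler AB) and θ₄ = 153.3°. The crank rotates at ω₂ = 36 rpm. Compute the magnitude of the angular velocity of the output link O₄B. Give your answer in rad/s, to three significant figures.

8.07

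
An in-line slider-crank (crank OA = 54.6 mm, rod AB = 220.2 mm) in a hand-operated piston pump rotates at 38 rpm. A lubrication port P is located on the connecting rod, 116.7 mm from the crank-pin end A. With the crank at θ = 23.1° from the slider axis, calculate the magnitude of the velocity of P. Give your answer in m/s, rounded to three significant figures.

ω = 3.979 rad/s.  Crank-pin speed |V_A| = rω = 0.21727 m/s, perpendicular to OA.
Rod angle: sinφ = −(r/L) sinθ ⇒ φ = -5.583°; ω_rod = −rω cosθ/√(L²−r²sin²θ) = -0.91192 rad/s.
V_P = V_A + ω_rod × AP, with AP = 0.1167 m along the rod.
Components: V_Px = −rω sinθ − a·ω_rod·sinφ = -0.095597 m/s;  V_Py = rω cosθ + a·ω_rod·cosφ = +0.093936 m/s.
|V_P| = √(V_Px² + V_Py²) = 0.13403 m/s.

0.134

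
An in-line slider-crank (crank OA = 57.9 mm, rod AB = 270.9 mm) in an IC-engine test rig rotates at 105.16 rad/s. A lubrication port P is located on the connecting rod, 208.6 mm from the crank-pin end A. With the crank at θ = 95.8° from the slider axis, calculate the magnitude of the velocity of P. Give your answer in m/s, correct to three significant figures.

ω = 105.2 rad/s.  Crank-pin speed |V_A| = rω = 6.0888 m/s, perpendicular to OA.
Rod angle: sinφ = −(r/L) sinθ ⇒ φ = -12.277°; ω_rod = −rω cosθ/√(L²−r²sin²θ) = +2.3245 rad/s.
V_P = V_A + ω_rod × AP, with AP = 0.2086 m along the rod.
Components: V_Px = −rω sinθ − a·ω_rod·sinφ = -5.9545 m/s;  V_Py = rω cosθ + a·ω_rod·cosφ = -0.1415 m/s.
|V_P| = √(V_Px² + V_Py²) = 5.9562 m/s.

5.96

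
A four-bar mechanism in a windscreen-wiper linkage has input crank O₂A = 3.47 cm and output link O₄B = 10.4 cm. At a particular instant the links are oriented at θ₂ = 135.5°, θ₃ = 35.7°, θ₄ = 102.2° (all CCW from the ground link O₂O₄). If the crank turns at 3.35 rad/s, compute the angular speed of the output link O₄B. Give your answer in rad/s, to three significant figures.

1.20

ω₂ = 3.35 rad/s
Differentiating the loop-closure r₂e^{iθ₂}+r₃e^{iθ₃}=r₁+r₄e^{iθ₄} gives r₂ω₂e^{iθ₂}+r₃ω₃e^{iθ₃}=r₄ω₄e^{iθ₄}.
Eliminating the other unknown: ω₄ = r₂ω₂ sin(θ₂−θ₃) / [r₄ sin(θ₄−θ₃)].
Numerator sine = +0.98541; denominator sine = +0.91706.
Result = 0.0347·3.35·(+0.98541) / (0.104·(+0.91706)) = +1.201 rad/s; magnitude 1.201 rad/s.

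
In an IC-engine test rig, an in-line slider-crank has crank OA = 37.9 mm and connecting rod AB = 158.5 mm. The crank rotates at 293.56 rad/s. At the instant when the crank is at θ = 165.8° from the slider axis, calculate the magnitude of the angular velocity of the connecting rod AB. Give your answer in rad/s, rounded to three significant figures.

ω = 293.6 rad/s
The rod makes angle φ with the slider axis where L sinφ = r sinθ; differentiating, L cosφ·φ̇ = r ω cosθ.
L cosφ = √(L² − r² sin²θ) = 0.15823 m.
|ω_rod| = r ω |cosθ| / √(L² − r² sin²θ) = 0.0379·293.6·0.96945/0.15823 = 68.168 rad/s.

68.2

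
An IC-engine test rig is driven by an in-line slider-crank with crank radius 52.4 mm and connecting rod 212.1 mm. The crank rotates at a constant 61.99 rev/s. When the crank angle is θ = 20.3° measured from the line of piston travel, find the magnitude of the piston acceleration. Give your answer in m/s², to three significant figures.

ω = 2π·62 = 389.5 rad/s
x(θ) = r cosθ + √(L² − r² sin²θ); with ω constant, a = ω²·d²x/dθ².
d²x/dθ² = −r cosθ − r²(cos2θ)/√u − r⁴ sin²2θ/(4u^{3/2}),  u = L² − r² sin²θ = 0.0446559 m².
Substituting r = 0.0524 m, L = 0.2121 m, θ = 20.3°: d²x/dθ² = -0.059095 m.
a = ω²·d²x/dθ² = (389.5)²·(-0.059095) = -8965.1 m/s²;  |a| = 8965.1 m/s².

8970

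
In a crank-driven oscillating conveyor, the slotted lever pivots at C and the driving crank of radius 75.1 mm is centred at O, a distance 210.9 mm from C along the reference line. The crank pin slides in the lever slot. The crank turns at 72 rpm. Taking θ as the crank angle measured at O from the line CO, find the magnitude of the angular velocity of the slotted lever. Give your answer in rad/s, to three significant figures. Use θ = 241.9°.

0.390

ω = 7.54 rad/s (from 72 rpm).
Crank pin A relative to C: A = (d + r cosθ, r sinθ); lever angle φ = atan2(r sinθ, d + r cosθ).
Differentiating tanφ: φ̇ = rω(d cosθ + r)/(d² + r² + 2dr cosθ).
d² + r² + 2dr cosθ = |CA|² = 0.0351985 m²;  d cosθ + r = -0.024236 m.
|ω_lever| = |0.0751·7.54·-0.024236| / 0.0351985 = 0.38989 rad/s.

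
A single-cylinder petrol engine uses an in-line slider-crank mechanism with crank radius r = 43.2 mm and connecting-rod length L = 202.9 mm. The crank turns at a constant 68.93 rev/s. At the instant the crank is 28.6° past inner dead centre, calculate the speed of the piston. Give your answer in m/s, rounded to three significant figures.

10.6

ω = 2π·68.9 = 433.1 rad/s
For an in-line slider-crank, x = r cosθ + √(L² − r² sin²θ), so v = −rω sinθ·[1 + r cosθ/√(L² − r² sin²θ)].
With r = 0.0432 m, L = 0.2029 m, θ = 28.6°: √(L² − r² sin²θ) = 0.20184 m.
v = −0.0432·433.1·0.47869·[1 + 0.0432·0.87798/0.20184] = -10.639 m/s.
|v| = 10.639 m/s.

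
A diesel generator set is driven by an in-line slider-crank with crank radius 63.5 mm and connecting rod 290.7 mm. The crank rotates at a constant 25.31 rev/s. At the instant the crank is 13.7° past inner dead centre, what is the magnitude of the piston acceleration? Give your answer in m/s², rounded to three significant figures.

ω = 2π·25.3 = 159 rad/s
x(θ) = r cosθ + √(L² − r² sin²θ); with ω constant, a = ω²·d²x/dθ².
d²x/dθ² = −r cosθ − r²(cos2θ)/√u − r⁴ sin²2θ/(4u^{3/2}),  u = L² − r² sin²θ = 0.0842803 m².
Substituting r = 0.0635 m, L = 0.2907 m, θ = 13.7°: d²x/dθ² = -0.07406 m.
a = ω²·d²x/dθ² = (159)²·(-0.07406) = -1873 m/s²;  |a| = 1873 m/s².

1870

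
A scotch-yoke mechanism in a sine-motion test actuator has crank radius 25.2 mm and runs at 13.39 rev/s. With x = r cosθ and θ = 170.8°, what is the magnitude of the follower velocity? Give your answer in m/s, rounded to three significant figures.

0.339

ω = 84.13 rad/s (from 13.39 rev/s).
x = r cosθ ⇒ ẋ = −rω sinθ.
|v| = rω|sinθ| = 0.0252·84.13·|sin 170.8°| = 0.33897 m/s.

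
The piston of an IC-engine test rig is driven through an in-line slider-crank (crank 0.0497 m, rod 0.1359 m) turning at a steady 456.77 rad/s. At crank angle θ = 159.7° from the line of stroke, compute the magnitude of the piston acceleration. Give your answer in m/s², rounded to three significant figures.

6770

ω = 456.8 rad/s
x(θ) = r cosθ + √(L² − r² sin²θ); with ω constant, a = ω²·d²x/dθ².
d²x/dθ² = −r cosθ − r²(cos2θ)/√u − r⁴ sin²2θ/(4u^{3/2}),  u = L² − r² sin²θ = 0.0181715 m².
Substituting r = 0.0497 m, L = 0.1359 m, θ = 159.7°: d²x/dθ² = +0.032437 m.
a = ω²·d²x/dθ² = (456.8)²·(+0.032437) = +6767.5 m/s²;  |a| = 6767.5 m/s².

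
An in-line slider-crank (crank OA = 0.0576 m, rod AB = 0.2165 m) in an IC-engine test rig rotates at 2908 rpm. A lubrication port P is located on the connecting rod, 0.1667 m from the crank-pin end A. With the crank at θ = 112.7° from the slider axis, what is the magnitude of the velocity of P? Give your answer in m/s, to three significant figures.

ω = 304.5 rad/s.  Crank-pin speed |V_A| = rω = 17.541 m/s, perpendicular to OA.
Rod angle: sinφ = −(r/L) sinθ ⇒ φ = -14.208°; ω_rod = −rω cosθ/√(L²−r²sin²θ) = +32.252 rad/s.
V_P = V_A + ω_rod × AP, with AP = 0.1667 m along the rod.
Components: V_Px = −rω sinθ − a·ω_rod·sinφ = -14.862 m/s;  V_Py = rω cosθ + a·ω_rod·cosφ = -1.557 m/s.
|V_P| = √(V_Px² + V_Py²) = 14.944 m/s.

14.9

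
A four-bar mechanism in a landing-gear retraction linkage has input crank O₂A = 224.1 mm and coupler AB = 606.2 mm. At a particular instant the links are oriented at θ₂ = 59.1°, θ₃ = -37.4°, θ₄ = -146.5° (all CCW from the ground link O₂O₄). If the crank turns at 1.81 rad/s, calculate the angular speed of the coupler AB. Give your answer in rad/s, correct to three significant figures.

ω₂ = 1.81 rad/s
Differentiating the loop-closure r₂e^{iθ₂}+r₃e^{iθ₃}=r₁+r₄e^{iθ₄} gives r₂ω₂e^{iθ₂}+r₃ω₃e^{iθ₃}=r₄ω₄e^{iθ₄}.
Eliminating the other unknown: ω₃ = r₂ω₂ sin(θ₄−θ₂) / [r₃ sin(θ₃−θ₄)].
Numerator sine = +0.43209; denominator sine = +0.94495.
Result = 0.2241·1.81·(+0.43209) / (0.6062·(+0.94495)) = +0.30596 rad/s; magnitude 0.30596 rad/s.

0.306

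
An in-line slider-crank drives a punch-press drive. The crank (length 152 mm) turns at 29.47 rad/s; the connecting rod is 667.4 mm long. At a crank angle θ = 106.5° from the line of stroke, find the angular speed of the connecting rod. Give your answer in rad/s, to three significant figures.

1.95

ω = 29.47 rad/s
The rod makes angle φ with the slider axis where L sinφ = r sinθ; differentiating, L cosφ·φ̇ = r ω cosθ.
L cosφ = √(L² − r² sin²θ) = 0.65129 m.
|ω_rod| = r ω |cosθ| / √(L² − r² sin²θ) = 0.152·29.47·0.28402/0.65129 = 1.9534 rad/s.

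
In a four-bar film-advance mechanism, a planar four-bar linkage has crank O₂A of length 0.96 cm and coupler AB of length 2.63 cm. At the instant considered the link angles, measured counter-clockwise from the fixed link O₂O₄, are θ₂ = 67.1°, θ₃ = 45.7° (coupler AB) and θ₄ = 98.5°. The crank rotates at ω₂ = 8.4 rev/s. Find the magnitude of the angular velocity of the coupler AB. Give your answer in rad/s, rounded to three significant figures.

12.6

ω₂ = 52.78 rad/s (from 8.4 rev/s).
Differentiating the loop-closure r₂e^{iθ₂}+r₃e^{iθ₃}=r₁+r₄e^{iθ₄} gives r₂ω₂e^{iθ₂}+r₃ω₃e^{iθ₃}=r₄ω₄e^{iθ₄}.
Eliminating the other unknown: ω₃ = r₂ω₂ sin(θ₄−θ₂) / [r₃ sin(θ₃−θ₄)].
Numerator sine = +0.52101; denominator sine = -0.79653.
Result = 0.0096·52.78·(+0.52101) / (0.0263·(-0.79653)) = -12.601 rad/s; magnitude 12.601 rad/s.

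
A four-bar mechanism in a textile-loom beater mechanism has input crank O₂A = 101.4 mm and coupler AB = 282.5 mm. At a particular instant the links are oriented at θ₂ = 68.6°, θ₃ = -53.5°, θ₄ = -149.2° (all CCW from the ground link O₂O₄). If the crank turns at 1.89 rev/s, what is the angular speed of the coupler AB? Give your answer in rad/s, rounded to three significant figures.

ω₂ = 11.88 rad/s (from 1.89 rev/s).
Differentiating the loop-closure r₂e^{iθ₂}+r₃e^{iθ₃}=r₁+r₄e^{iθ₄} gives r₂ω₂e^{iθ₂}+r₃ω₃e^{iθ₃}=r₄ω₄e^{iθ₄}.
Eliminating the other unknown: ω₃ = r₂ω₂ sin(θ₄−θ₂) / [r₃ sin(θ₃−θ₄)].
Numerator sine = +0.61291; denominator sine = +0.99506.
Result = 0.1014·11.88·(+0.61291) / (0.2825·(+0.99506)) = +2.6255 rad/s; magnitude 2.6255 rad/s.

2.63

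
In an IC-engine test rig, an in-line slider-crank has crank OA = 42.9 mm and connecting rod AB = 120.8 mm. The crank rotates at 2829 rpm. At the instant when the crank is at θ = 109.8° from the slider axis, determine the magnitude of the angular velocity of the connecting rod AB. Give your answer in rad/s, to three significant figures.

ω = 296.3 rad/s (converted from 2829 rpm).
The rod makes angle φ with the slider axis where L sinφ = r sinθ; differentiating, L cosφ·φ̇ = r ω cosθ.
L cosφ = √(L² − r² sin²θ) = 0.11386 m.
|ω_rod| = r ω |cosθ| / √(L² − r² sin²θ) = 0.0429·296.3·0.33874/0.11386 = 37.811 rad/s.

37.8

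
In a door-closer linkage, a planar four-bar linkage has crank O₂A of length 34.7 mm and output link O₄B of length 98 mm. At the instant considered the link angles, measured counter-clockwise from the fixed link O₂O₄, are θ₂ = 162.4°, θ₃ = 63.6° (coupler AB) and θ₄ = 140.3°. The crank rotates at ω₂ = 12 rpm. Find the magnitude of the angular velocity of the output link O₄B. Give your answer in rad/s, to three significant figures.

0.452

ω₂ = 1.257 rad/s (from 12 rpm).
Differentiating the loop-closure r₂e^{iθ₂}+r₃e^{iθ₃}=r₁+r₄e^{iθ₄} gives r₂ω₂e^{iθ₂}+r₃ω₃e^{iθ₃}=r₄ω₄e^{iθ₄}.
Eliminating the other unknown: ω₄ = r₂ω₂ sin(θ₂−θ₃) / [r₄ sin(θ₄−θ₃)].
Numerator sine = +0.98823; denominator sine = +0.97318.
Result = 0.0347·1.257·(+0.98823) / (0.098·(+0.97318)) = +0.45183 rad/s; magnitude 0.45183 rad/s.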